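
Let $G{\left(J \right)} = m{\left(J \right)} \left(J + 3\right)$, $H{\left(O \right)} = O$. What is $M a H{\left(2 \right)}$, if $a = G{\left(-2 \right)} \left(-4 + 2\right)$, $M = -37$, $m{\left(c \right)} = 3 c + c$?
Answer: $-1184$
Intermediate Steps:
$m{\left(c \right)} = 4 c$
$G{\left(J \right)} = 4 J \left(3 + J\right)$ ($G{\left(J \right)} = 4 J \left(J + 3\right) = 4 J \left(3 + J\right)$)
$a = 16$ ($a = 4 \left(-2\right) \left(3 - 2\right) \left(-4 + 2\right) = 4 \left(-2\right) 1 \left(-2\right) = \left(-8\right) \left(-2\right) = 16$)
$M a H{\left(2 \right)} = \left(-37\right) 16 \cdot 2 = \left(-592\right) 2 = -1184$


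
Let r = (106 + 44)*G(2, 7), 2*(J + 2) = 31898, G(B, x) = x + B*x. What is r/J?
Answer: 3150/15947 ≈ 0.19753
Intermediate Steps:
J = 15947 (J = -2 + (½)*31898 = -2 + 15949 = 15947)
r = 3150 (r = (106 + 44)*(7*(1 + 2)) = 150*(7*3) = 150*21 = 3150)
r/J = 3150/15947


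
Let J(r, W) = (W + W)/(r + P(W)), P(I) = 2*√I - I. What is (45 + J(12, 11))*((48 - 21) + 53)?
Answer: 153040/43 + 3520*√11/43 ≈ 3830.6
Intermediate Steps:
P(I) = -I + 2*√I
J(r, W) = 2*W/(r - W + 2*√W) (J(r, W) = (W + W)/(r + (-W + 2*√W)) = (2*W)/(r - W + 2*√W) = 2*W/(r - W + 2*√W))
(45 + J(12, 11))*((48 - 21) + 53) = (45 + 2*11/(12 - 1*11 + 2*√11))*((48 - 21) + 53) = (45 + 2*11/(12 - 11 + 2*√11))*(27 + 53) = (45 + 2*11/(1 + 2*√11))*80 = (45 + 22/(1 + 2*√11))*80 = 3600 + 1760/(1 + 2*√11)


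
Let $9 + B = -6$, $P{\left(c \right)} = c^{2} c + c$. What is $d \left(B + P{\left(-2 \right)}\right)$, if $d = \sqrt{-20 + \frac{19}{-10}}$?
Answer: $- \frac{5 i \sqrt{2190}}{2} \approx - 116.99 i$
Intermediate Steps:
$P{\left(c \right)} = c + c^{3}$ ($P{\left(c \right)} = c^{3} + c = c + c^{3}$)
$B = -15$ ($B = -9 - 6 = -15$)
$d = \frac{i \sqrt{2190}}{10}$ ($d = \sqrt{-20 + 19 \left(- \frac{1}{10}\right)} = \sqrt{-20 - \frac{19}{10}} = \sqrt{- \frac{219}{10}} = \frac{i \sqrt{2190}}{10} \approx 4.6797 i$)
$d \left(B + P{\left(-2 \right)}\right) = \frac{i \sqrt{2190}}{10} \left(-15 + \left(-2 + \left(-2\right)^{3}\right)\right) = \frac{i \sqrt{2190}}{10} \left(-15 - 10\right) = \frac{i \sqrt{2190}}{10} \left(-25\right) = - \frac{5 i \sqrt{2190}}{2}$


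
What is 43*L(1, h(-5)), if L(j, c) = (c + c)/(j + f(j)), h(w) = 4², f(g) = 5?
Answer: 688/3 ≈ 229.33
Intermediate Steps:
h(w) = 16
L(j, c) = 2*c/(5 + j) (L(j, c) = (c + c)/(j + 5) = (2*c)/(5 + j) = 2*c/(5 + j))
43*L(1, h(-5)) = 43*(2*16/(5 + 1)) = 43*(2*16/6) = 43*(2*16*(⅙)) = 43*(16/3) = 688/3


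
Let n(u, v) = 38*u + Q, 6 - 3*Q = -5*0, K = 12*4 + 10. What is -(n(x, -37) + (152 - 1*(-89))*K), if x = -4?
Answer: -13828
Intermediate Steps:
K = 58 (K = 48 + 10 = 58)
Q = 2 (Q = 2 - (-5)*0/3 = 2 - 1/3*0 = 2 + 0 = 2)
n(u, v) = 2 + 38*u (n(u, v) = 38*u + 2 = 2 + 38*u)
-(n(x, -37) + (152 - 1*(-89))*K) = -((2 + 38*(-4)) + (152 - 1*(-89))*58) = -((2 - 152) + (152 + 89)*58) = -(-150 + 241*58) = -(-150 + 13978) = -1*13828 = -13828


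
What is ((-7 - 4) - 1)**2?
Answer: 144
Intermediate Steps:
((-7 - 4) - 1)**2 = (-11 - 1)**2 = (-12)**2 = 144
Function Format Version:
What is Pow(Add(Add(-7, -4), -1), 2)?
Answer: 144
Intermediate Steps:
Pow(Add(Add(-7, -4), -1), 2) = Pow(Add(-11, -1), 2) = Pow(-12, 2) = 144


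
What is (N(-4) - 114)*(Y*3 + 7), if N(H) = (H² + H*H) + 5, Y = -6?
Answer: 847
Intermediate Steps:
N(H) = 5 + 2*H² (N(H) = (H² + H²) + 5 = 2*H² + 5 = 5 + 2*H²)
(N(-4) - 114)*(Y*3 + 7) = ((5 + 2*(-4)²) - 114)*(-6*3 + 7) = ((5 + 2*16) - 114)*(-18 + 7) = ((5 + 32) - 114)*(-11) = (37 - 114)*(-11) = -77*(-11) = 847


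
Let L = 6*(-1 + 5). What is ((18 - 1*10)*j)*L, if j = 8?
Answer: 1536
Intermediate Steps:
L = 24 (L = 6*4 = 24)
((18 - 1*10)*j)*L = ((18 - 1*10)*8)*24 = ((18 - 10)*8)*24 = (8*8)*24 = 64*24 = 1536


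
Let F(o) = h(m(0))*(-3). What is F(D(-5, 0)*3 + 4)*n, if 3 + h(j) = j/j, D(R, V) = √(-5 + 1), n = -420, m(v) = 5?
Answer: -2520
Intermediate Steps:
D(R, V) = 2*I (D(R, V) = √(-4) = 2*I)
h(j) = -2 (h(j) = -3 + j/j = -3 + 1 = -2)
F(o) = 6 (F(o) = -2*(-3) = 6)
F(D(-5, 0)*3 + 4)*n = 6*(-420) = -2520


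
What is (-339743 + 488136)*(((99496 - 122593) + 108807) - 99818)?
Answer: -2093528444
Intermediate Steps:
(-339743 + 488136)*(((99496 - 122593) + 108807) - 99818) = 148393*((-23097 + 108807) - 99818) = 148393*(85710 - 99818) = 148393*(-14108) = -2093528444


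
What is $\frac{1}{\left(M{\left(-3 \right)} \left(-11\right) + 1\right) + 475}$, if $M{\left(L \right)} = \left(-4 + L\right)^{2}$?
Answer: $- \frac{1}{63} \approx -0.015873$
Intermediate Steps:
$\frac{1}{\left(M{\left(-3 \right)} \left(-11\right) + 1\right) + 475} = \frac{1}{\left(\left(-4 - 3\right)^{2} \left(-11\right) + 1\right) + 475} = \frac{1}{\left(\left(-7\right)^{2} \left(-11\right) + 1\right) + 475} = \frac{1}{\left(49 \left(-11\right) + 1\right) + 475} = \frac{1}{\left(-539 + 1\right) + 475} = \frac{1}{-538 + 475} = \frac{1}{-63} = - \frac{1}{63}$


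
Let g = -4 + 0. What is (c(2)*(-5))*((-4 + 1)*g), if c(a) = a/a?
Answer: -60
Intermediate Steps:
c(a) = 1
g = -4
(c(2)*(-5))*((-4 + 1)*g) = (1*(-5))*((-4 + 1)*(-4)) = -(-15)*(-4) = -5*12 = -60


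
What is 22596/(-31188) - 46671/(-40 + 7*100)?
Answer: -40846903/571780 ≈ -71.438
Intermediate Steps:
22596/(-31188) - 46671/(-40 + 7*100) = 22596*(-1/31188) - 46671/(-40 + 700) = -1883/2599 - 46671/660 = -1883/2599 - 46671*1/660 = -1883/2599 - 15557/220 = -40846903/571780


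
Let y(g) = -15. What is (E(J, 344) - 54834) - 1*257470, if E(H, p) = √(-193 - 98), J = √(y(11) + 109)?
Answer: -312304 + I*√291 ≈ -3.123e+5 + 17.059*I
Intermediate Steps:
J = √94 (J = √(-15 + 109) = √94 ≈ 9.6954)
E(H, p) = I*√291 (E(H, p) = √(-291) = I*√291)
(E(J, 344) - 54834) - 1*257470 = (I*√291 - 54834) - 1*257470 = (-54834 + I*√291) - 257470 = -312304 + I*√291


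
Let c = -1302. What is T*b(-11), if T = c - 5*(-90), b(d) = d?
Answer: 9372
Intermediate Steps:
T = -852 (T = -1302 - 5*(-90) = -1302 - 1*(-450) = -1302 + 450 = -852)
T*b(-11) = -852*(-11) = 9372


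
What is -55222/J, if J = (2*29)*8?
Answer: -27611/232 ≈ -119.01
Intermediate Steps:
J = 464 (J = 58*8 = 464)
-55222/J = -55222/464 = -55222*1/464 = -27611/232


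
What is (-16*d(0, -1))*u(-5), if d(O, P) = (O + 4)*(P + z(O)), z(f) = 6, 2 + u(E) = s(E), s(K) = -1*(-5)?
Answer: -960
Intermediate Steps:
s(K) = 5
u(E) = 3 (u(E) = -2 + 5 = 3)
d(O, P) = (4 + O)*(6 + P) (d(O, P) = (O + 4)*(P + 6) = (4 + O)*(6 + P))
(-16*d(0, -1))*u(-5) = -16*(24 + 4*(-1) + 6*0 + 0*(-1))*3 = -16*(24 - 4 + 0 + 0)*3 = -16*20*3 = -320*3 = -960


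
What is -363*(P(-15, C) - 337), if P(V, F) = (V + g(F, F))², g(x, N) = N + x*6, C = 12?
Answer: -1605912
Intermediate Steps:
g(x, N) = N + 6*x
P(V, F) = (V + 7*F)² (P(V, F) = (V + (F + 6*F))² = (V + 7*F)²)
-363*(P(-15, C) - 337) = -363*((-15 + 7*12)² - 337) = -363*((-15 + 84)² - 337) = -363*(69² - 337) = -363*(4761 - 337) = -363*4424 = -1605912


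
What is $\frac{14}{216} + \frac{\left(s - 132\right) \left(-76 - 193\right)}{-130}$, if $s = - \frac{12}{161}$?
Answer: $- \frac{308807609}{1130220} \approx -273.23$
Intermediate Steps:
$s = - \frac{12}{161}$ ($s = \left(-12\right) \frac{1}{161} = - \frac{12}{161} \approx -0.074534$)
$\frac{14}{216} + \frac{\left(s - 132\right) \left(-76 - 193\right)}{-130} = \frac{14}{216} + \frac{\left(- \frac{12}{161} - 132\right) \left(-76 - 193\right)}{-130} = 14 \cdot \frac{1}{216} + \left(- \frac{21264}{161}\right) \left(-269\right) \left(- \frac{1}{130}\right) = \frac{7}{108} + \frac{5720016}{161} \left(- \frac{1}{130}\right) = \frac{7}{108} - \frac{2860008}{10465} = - \frac{308807609}{1130220}$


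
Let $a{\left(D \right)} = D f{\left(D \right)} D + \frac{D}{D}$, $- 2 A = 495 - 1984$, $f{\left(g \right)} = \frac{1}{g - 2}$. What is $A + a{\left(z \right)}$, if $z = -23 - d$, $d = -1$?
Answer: $\frac{2176}{3} \approx 725.33$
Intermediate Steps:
$f{\left(g \right)} = \frac{1}{-2 + g}$
$A = \frac{1489}{2}$ ($A = - \frac{495 - 1984}{2} = \left(- \frac{1}{2}\right) \left(-1489\right) = \frac{1489}{2} \approx 744.5$)
$z = -22$ ($z = -23 - -1 = -23 + 1 = -22$)
$a{\left(D \right)} = 1 + \frac{D^{2}}{-2 + D}$ ($a{\left(D \right)} = \frac{D}{-2 + D} D + \frac{D}{D} = \frac{D^{2}}{-2 + D} + 1 = 1 + \frac{D^{2}}{-2 + D}$)
$A + a{\left(z \right)} = \frac{1489}{2} + \frac{-2 - 22 + \left(-22\right)^{2}}{-2 - 22} = \frac{1489}{2} + \frac{-2 - 22 + 484}{-24} = \frac{1489}{2} - \frac{115}{6} = \frac{2176}{3}$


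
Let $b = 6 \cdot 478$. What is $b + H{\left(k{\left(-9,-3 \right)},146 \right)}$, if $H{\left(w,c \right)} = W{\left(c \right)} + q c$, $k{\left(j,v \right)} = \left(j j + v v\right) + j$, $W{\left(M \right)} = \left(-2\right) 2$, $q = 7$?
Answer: $3886$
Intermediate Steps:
$W{\left(M \right)} = -4$
$k{\left(j,v \right)} = j + j^{2} + v^{2}$ ($k{\left(j,v \right)} = \left(j^{2} + v^{2}\right) + j = j + j^{2} + v^{2}$)
$H{\left(w,c \right)} = -4 + 7 c$
$b = 2868$
$b + H{\left(k{\left(-9,-3 \right)},146 \right)} = 2868 + \left(-4 + 7 \cdot 146\right) = 2868 + \left(-4 + 1022\right) = 2868 + 1018 = 3886$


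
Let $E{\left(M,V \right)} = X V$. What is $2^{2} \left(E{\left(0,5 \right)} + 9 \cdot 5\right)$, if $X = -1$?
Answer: $160$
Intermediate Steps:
$E{\left(M,V \right)} = - V$
$2^{2} \left(E{\left(0,5 \right)} + 9 \cdot 5\right) = 2^{2} \left(\left(-1\right) 5 + 9 \cdot 5\right) = 4 \left(-5 + 45\right) = 4 \cdot 40 = 160$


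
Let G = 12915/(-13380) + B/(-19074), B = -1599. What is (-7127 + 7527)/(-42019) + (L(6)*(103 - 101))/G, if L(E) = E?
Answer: -1430822964704/105022330619 ≈ -13.624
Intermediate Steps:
G = -2499401/2835668 (G = 12915/(-13380) - 1599/(-19074) = 12915*(-1/13380) - 1599*(-1/19074) = -861/892 + 533/6358 = -2499401/2835668 ≈ -0.88142)
(-7127 + 7527)/(-42019) + (L(6)*(103 - 101))/G = (-7127 + 7527)/(-42019) + (6*(103 - 101))/(-2499401/2835668) = 400*(-1/42019) + (6*2)*(-2835668/2499401) = -400/42019 + 12*(-2835668/2499401) = -400/42019 - 34028016/2499401 = -1430822964704/105022330619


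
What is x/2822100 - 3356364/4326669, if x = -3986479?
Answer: -2968907772539/1356699176100 ≈ -2.1883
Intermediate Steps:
x/2822100 - 3356364/4326669 = -3986479/2822100 - 3356364/4326669 = -3986479*1/2822100 - 3356364*1/4326669 = -3986479/2822100 - 1118788/1442223 = -2968907772539/1356699176100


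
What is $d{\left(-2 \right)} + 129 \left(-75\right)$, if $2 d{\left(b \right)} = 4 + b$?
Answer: $-9674$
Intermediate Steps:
$d{\left(b \right)} = 2 + \frac{b}{2}$ ($d{\left(b \right)} = \frac{4 + b}{2} = 2 + \frac{b}{2}$)
$d{\left(-2 \right)} + 129 \left(-75\right) = \left(2 + \frac{1}{2} \left(-2\right)\right) + 129 \left(-75\right) = \left(2 - 1\right) - 9675 = 1 - 9675 = -9674$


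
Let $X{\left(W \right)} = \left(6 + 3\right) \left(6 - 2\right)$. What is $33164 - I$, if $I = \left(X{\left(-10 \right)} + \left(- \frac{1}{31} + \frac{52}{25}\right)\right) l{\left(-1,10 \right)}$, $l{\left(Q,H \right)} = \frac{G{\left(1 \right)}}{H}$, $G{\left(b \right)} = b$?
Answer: $\frac{256991513}{7750} \approx 33160.0$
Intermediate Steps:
$X{\left(W \right)} = 36$ ($X{\left(W \right)} = 9 \cdot 4 = 36$)
$l{\left(Q,H \right)} = \frac{1}{H}$ ($l{\left(Q,H \right)} = 1 \frac{1}{H} = \frac{1}{H}$)
$I = \frac{29487}{7750}$ ($I = \frac{36 + \left(- \frac{1}{31} + \frac{52}{25}\right)}{10} = \left(36 + \left(\left(-1\right) \frac{1}{31} + 52 \cdot \frac{1}{25}\right)\right) \frac{1}{10} = \left(36 + \left(- \frac{1}{31} + \frac{52}{25}\right)\right) \frac{1}{10} = \left(36 + \frac{1587}{775}\right) \frac{1}{10} = \frac{29487}{775} \cdot \frac{1}{10} = \frac{29487}{7750} \approx 3.8048$)
$33164 - I = 33164 - \frac{29487}{7750} = \frac{256991513}{7750}$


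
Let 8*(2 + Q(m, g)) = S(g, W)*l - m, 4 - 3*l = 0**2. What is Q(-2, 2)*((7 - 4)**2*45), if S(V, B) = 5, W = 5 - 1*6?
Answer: -1485/4 ≈ -371.25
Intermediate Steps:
W = -1 (W = 5 - 6 = -1)
l = 4/3 (l = 4/3 - 1/3*0**2 = 4/3 - 1/3*0 = 4/3 + 0 = 4/3 ≈ 1.3333)
Q(m, g) = -7/6 - m/8 (Q(m, g) = -2 + (5*(4/3) - m)/8 = -2 + (20/3 - m)/8 = -2 + (5/6 - m/8) = -7/6 - m/8)
Q(-2, 2)*((7 - 4)**2*45) = (-7/6 - 1/8*(-2))*((7 - 4)**2*45) = (-7/6 + 1/4)*(3**2*45) = -33*45/4 = -11/12*405 = -1485/4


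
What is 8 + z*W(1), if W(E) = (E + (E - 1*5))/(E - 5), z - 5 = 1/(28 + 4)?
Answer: 1507/128 ≈ 11.773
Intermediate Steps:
z = 161/32 (z = 5 + 1/(28 + 4) = 5 + 1/32 = 161/32 ≈ 5.0313)
W(E) = (-5 + 2*E)/(-5 + E) (W(E) = (E + (E - 5))/(-5 + E) = (E + (-5 + E))/(-5 + E) = (-5 + 2*E)/(-5 + E))
8 + z*W(1) = 8 + 161*((-5 + 2*1)/(-5 + 1))/32 = 8 + 161*((-5 + 2)/(-4))/32 = 8 + 161*(-¼*(-3))/32 = 8 + (161/32)*(¾) = 8 + 483/128 = 1507/128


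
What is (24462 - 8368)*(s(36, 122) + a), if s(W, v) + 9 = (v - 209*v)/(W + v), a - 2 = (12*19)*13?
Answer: 3555406010/79 ≈ 4.5005e+7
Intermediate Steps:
a = 2966 (a = 2 + (12*19)*13 = 2 + 228*13 = 2 + 2964 = 2966)
s(W, v) = -9 - 208*v/(W + v) (s(W, v) = -9 + (v - 209*v)/(W + v) = -9 + (-208*v)/(W + v) = -9 - 208*v/(W + v))
(24462 - 8368)*(s(36, 122) + a) = (24462 - 8368)*((-217*122 - 9*36)/(36 + 122) + 2966) = 16094*((-26474 - 324)/158 + 2966) = 16094*((1/158)*(-26798) + 2966) = 16094*(-13399/79 + 2966) = 16094*(220915/79) = 3555406010/79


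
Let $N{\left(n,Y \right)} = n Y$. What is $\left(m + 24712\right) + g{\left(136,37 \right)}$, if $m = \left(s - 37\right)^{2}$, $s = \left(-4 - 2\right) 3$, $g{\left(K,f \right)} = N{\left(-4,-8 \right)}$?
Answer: $27769$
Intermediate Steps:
$N{\left(n,Y \right)} = Y n$
$g{\left(K,f \right)} = 32$ ($g{\left(K,f \right)} = \left(-8\right) \left(-4\right) = 32$)
$s = -18$ ($s = \left(-6\right) 3 = -18$)
$m = 3025$ ($m = \left(-18 - 37\right)^{2} = \left(-55\right)^{2} = 3025$)
$\left(m + 24712\right) + g{\left(136,37 \right)} = \left(3025 + 24712\right) + 32 = 27737 + 32 = 27769$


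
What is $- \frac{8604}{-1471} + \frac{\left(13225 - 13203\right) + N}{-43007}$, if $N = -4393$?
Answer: $\frac{376461969}{63263297} \approx 5.9507$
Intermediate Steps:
$- \frac{8604}{-1471} + \frac{\left(13225 - 13203\right) + N}{-43007} = - \frac{8604}{-1471} + \frac{\left(13225 - 13203\right) - 4393}{-43007} = \left(-8604\right) \left(- \frac{1}{1471}\right) + \left(22 - 4393\right) \left(- \frac{1}{43007}\right) = \frac{8604}{1471} - - \frac{4371}{43007} = \frac{8604}{1471} + \frac{4371}{43007} = \frac{376461969}{63263297}$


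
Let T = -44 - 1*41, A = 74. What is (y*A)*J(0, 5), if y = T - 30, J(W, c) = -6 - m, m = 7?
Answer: 110630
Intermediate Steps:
T = -85 (T = -44 - 41 = -85)
J(W, c) = -13 (J(W, c) = -6 - 1*7 = -6 - 7 = -13)
y = -115 (y = -85 - 30 = -115)
(y*A)*J(0, 5) = -115*74*(-13) = -8510*(-13) = 110630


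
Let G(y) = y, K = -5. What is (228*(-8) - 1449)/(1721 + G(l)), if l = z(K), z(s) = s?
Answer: -1091/572 ≈ -1.9073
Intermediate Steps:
l = -5
(228*(-8) - 1449)/(1721 + G(l)) = (228*(-8) - 1449)/(1721 - 5) = (-1824 - 1449)/1716 = -3273*1/1716 = -1091/572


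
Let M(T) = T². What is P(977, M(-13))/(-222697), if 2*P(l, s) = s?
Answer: -169/445394 ≈ -0.00037944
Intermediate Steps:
P(l, s) = s/2
P(977, M(-13))/(-222697) = ((½)*(-13)²)/(-222697) = ((½)*169)*(-1/222697) = (169/2)*(-1/222697) = -169/445394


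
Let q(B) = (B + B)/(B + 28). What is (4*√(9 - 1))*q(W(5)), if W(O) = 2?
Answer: 16*√2/15 ≈ 1.5085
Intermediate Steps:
q(B) = 2*B/(28 + B) (q(B) = (2*B)/(28 + B) = 2*B/(28 + B))
(4*√(9 - 1))*q(W(5)) = (4*√(9 - 1))*(2*2/(28 + 2)) = (4*√8)*(2*2/30) = (4*(2*√2))*(2*2*(1/30)) = (8*√2)*(2/15) = 16*√2/15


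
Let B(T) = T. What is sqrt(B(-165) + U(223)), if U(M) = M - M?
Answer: I*sqrt(165) ≈ 12.845*I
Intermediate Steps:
U(M) = 0
sqrt(B(-165) + U(223)) = sqrt(-165 + 0) = sqrt(-165) = I*sqrt(165)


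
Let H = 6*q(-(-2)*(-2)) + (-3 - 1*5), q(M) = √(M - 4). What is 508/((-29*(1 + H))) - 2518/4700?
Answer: -3947607/22966550 + 6096*I*√2/9773 ≈ -0.17189 + 0.88213*I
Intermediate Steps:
q(M) = √(-4 + M)
H = -8 + 12*I*√2 (H = 6*√(-4 - (-2)*(-2)) + (-3 - 1*5) = 6*√(-4 - 1*4) + (-3 - 5) = 6*√(-4 - 4) - 8 = 6*√(-8) - 8 = 6*(2*I*√2) - 8 = 12*I*√2 - 8 = -8 + 12*I*√2 ≈ -8.0 + 16.971*I)
508/((-29*(1 + H))) - 2518/4700 = 508/((-29*(1 + (-8 + 12*I*√2)))) - 2518/4700 = 508/((-29*(-7 + 12*I*√2))) - 2518*1/4700 = 508/(203 - 348*I*√2) - 1259/2350 = -1259/2350 + 508/(203 - 348*I*√2)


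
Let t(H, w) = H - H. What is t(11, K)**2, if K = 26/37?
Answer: 0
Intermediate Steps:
K = 26/37 (K = 26*(1/37) = 26/37 ≈ 0.70270)
t(H, w) = 0
t(11, K)**2 = 0**2 = 0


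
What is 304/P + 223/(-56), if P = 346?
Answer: -30067/9688 ≈ -3.1035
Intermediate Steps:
304/P + 223/(-56) = 304/346 + 223/(-56) = 304*(1/346) + 223*(-1/56) = 152/173 - 223/56 = -30067/9688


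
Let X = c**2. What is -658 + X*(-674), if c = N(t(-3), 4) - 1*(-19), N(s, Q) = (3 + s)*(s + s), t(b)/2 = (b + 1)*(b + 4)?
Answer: -492004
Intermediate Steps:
t(b) = 2*(1 + b)*(4 + b) (t(b) = 2*((b + 1)*(b + 4)) = 2*((1 + b)*(4 + b)) = 2*(1 + b)*(4 + b))
N(s, Q) = 2*s*(3 + s) (N(s, Q) = (3 + s)*(2*s) = 2*s*(3 + s))
c = 27 (c = 2*(8 + 2*(-3)**2 + 10*(-3))*(3 + (8 + 2*(-3)**2 + 10*(-3))) - 1*(-19) = 2*(8 + 2*9 - 30)*(3 + (8 + 2*9 - 30)) + 19 = 2*(8 + 18 - 30)*(3 + (8 + 18 - 30)) + 19 = 2*(-4)*(3 - 4) + 19 = 2*(-4)*(-1) + 19 = 8 + 19 = 27)
X = 729 (X = 27**2 = 729)
-658 + X*(-674) = -658 + 729*(-674) = -658 - 491346 = -492004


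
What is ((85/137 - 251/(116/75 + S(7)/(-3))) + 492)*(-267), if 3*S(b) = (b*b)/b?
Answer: -1051585374/23701 ≈ -44369.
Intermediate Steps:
S(b) = b/3 (S(b) = ((b*b)/b)/3 = (b**2/b)/3 = b/3)
((85/137 - 251/(116/75 + S(7)/(-3))) + 492)*(-267) = ((85/137 - 251/(116/75 + ((1/3)*7)/(-3))) + 492)*(-267) = ((85*(1/137) - 251/(116*(1/75) + (7/3)*(-1/3))) + 492)*(-267) = ((85/137 - 251/(116/75 - 7/9)) + 492)*(-267) = ((85/137 - 251/173/225) + 492)*(-267) = ((85/137 - 251*225/173) + 492)*(-267) = ((85/137 - 56475/173) + 492)*(-267) = (-7722370/23701 + 492)*(-267) = (3938522/23701)*(-267) = -1051585374/23701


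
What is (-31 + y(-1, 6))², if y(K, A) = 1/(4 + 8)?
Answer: 137641/144 ≈ 955.84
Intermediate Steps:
y(K, A) = 1/12
(-31 + y(-1, 6))² = (-31 + 1/12)² = (-371/12)² = 137641/144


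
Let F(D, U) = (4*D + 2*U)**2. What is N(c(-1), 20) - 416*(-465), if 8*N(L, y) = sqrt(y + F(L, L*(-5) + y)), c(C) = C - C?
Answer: 193440 + 9*sqrt(5)/4 ≈ 1.9345e+5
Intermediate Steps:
c(C) = 0
F(D, U) = (2*U + 4*D)**2
N(L, y) = sqrt(y + 4*(y - 3*L)**2)/8 (N(L, y) = sqrt(y + 4*((L*(-5) + y) + 2*L)**2)/8 = sqrt(y + 4*((-5*L + y) + 2*L)**2)/8 = sqrt(y + 4*((y - 5*L) + 2*L)**2)/8 = sqrt(y + 4*(y - 3*L)**2)/8)
N(c(-1), 20) - 416*(-465) = sqrt(20 + 4*(-1*20 + 3*0)**2)/8 - 416*(-465) = sqrt(20 + 4*(-20 + 0)**2)/8 + 193440 = sqrt(20 + 4*(-20)**2)/8 + 193440 = sqrt(20 + 4*400)/8 + 193440 = sqrt(20 + 1600)/8 + 193440 = sqrt(1620)/8 + 193440 = (18*sqrt(5))/8 + 193440 = 9*sqrt(5)/4 + 193440 = 193440 + 9*sqrt(5)/4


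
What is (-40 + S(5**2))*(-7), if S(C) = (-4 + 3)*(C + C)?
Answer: 630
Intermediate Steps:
S(C) = -2*C
(-40 + S(5**2))*(-7) = (-40 - 2*5**2)*(-7) = (-40 - 2*25)*(-7) = (-40 - 50)*(-7) = -90*(-7) = 630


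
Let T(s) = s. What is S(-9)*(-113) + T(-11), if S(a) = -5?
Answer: 554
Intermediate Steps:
S(-9)*(-113) + T(-11) = -5*(-113) - 11 = 565 - 11 = 554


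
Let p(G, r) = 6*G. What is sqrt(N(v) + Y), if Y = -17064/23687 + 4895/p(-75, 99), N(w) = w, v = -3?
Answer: I*sqrt(7371589344010)/710610 ≈ 3.8208*I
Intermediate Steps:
Y = -24725333/2131830 (Y = -17064/23687 + 4895/((6*(-75))) = -17064*1/23687 + 4895/(-450) = -17064/23687 + 4895*(-1/450) = -17064/23687 - 979/90 = -24725333/2131830 ≈ -11.598)
sqrt(N(v) + Y) = sqrt(-3 - 24725333/2131830) = sqrt(-31120823/2131830) = I*sqrt(7371589344010)/710610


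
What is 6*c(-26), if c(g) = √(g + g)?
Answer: 12*I*√13 ≈ 43.267*I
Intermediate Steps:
c(g) = √2*√g (c(g) = √(2*g) = √2*√g)
6*c(-26) = 6*(√2*√(-26)) = 6*(√2*(I*√26)) = 6*(2*I*√13) = 12*I*√13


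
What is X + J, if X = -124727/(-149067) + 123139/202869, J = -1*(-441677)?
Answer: 1484092239679783/3360119247 ≈ 4.4168e+5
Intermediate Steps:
J = 441677
X = 4851022564/3360119247 (X = -124727*(-1/149067) + 123139*(1/202869) = 124727/149067 + 123139/202869 = 4851022564/3360119247 ≈ 1.4437)
X + J = 4851022564/3360119247 + 441677 = 1484092239679783/3360119247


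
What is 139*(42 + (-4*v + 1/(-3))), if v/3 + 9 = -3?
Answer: 77423/3 ≈ 25808.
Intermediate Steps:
v = -36 (v = -27 + 3*(-3) = -27 - 9 = -36)
139*(42 + (-4*v + 1/(-3))) = 139*(42 + (-4*(-36) + 1/(-3))) = 139*(42 + (144 - 1/3)) = 139*(42 + 431/3) = 139*(557/3) = 77423/3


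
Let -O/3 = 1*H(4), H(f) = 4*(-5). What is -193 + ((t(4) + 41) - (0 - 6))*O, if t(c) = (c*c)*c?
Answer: 6467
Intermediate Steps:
t(c) = c³ (t(c) = c²*c = c³)
H(f) = -20
O = 60 (O = -3*(-20) = 60)
-193 + ((t(4) + 41) - (0 - 6))*O = -193 + ((4³ + 41) - (0 - 6))*60 = -193 + ((64 + 41) - 1*(-6))*60 = -193 + (105 + 6)*60 = -193 + 111*60 = -193 + 6660 = 6467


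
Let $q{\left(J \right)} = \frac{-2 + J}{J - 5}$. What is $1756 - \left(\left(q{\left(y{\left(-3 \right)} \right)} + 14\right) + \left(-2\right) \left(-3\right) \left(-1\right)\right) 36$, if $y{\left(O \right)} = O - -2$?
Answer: $1450$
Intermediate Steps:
$y{\left(O \right)} = 2 + O$ ($y{\left(O \right)} = O + 2 = 2 + O$)
$q{\left(J \right)} = \frac{-2 + J}{-5 + J}$
$1756 - \left(\left(q{\left(y{\left(-3 \right)} \right)} + 14\right) + \left(-2\right) \left(-3\right) \left(-1\right)\right) 36 = 1756 - \left(\left(\frac{-2 + \left(2 - 3\right)}{-5 + \left(2 - 3\right)} + 14\right) + \left(-2\right) \left(-3\right) \left(-1\right)\right) 36 = 1756 - \left(\left(\frac{-2 - 1}{-5 - 1} + 14\right) + 6 \left(-1\right)\right) 36 = 1756 - \left(\left(\frac{1}{-6} \left(-3\right) + 14\right) - 6\right) 36 = 1756 - \left(\left(\left(- \frac{1}{6}\right) \left(-3\right) + 14\right) - 6\right) 36 = 1756 - \left(\left(\frac{1}{2} + 14\right) - 6\right) 36 = 1756 - \left(\frac{29}{2} - 6\right) 36 = 1756 - \frac{17}{2} \cdot 36 = 1756 - 306 = 1450$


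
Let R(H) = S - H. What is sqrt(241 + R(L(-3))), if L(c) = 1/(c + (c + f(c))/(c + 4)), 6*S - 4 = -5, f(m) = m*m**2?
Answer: sqrt(116578)/22 ≈ 15.520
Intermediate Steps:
f(m) = m**3
S = -1/6 (S = 2/3 + (1/6)*(-5) = 2/3 - 5/6 = -1/6 ≈ -0.16667)
L(c) = 1/(c + (c + c**3)/(4 + c)) (L(c) = 1/(c + (c + c**3)/(c + 4)) = 1/(c + (c + c**3)/(4 + c)))
R(H) = -1/6 - H
sqrt(241 + R(L(-3))) = sqrt(241 + (-1/6 - (4 - 3)/((-3)*(5 - 3 + (-3)**2)))) = sqrt(241 + (-1/6 - (-1)/(3*(5 - 3 + 9)))) = sqrt(241 + (-1/6 - (-1)/(3*11))) = sqrt(241 + (-1/6 - 1*(-1/33))) = sqrt(241 + (-1/6 + 1/33)) = sqrt(241 - 3/22) = sqrt(5299/22) = sqrt(116578)/22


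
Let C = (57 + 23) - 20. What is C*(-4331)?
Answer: -259860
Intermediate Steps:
C = 60 (C = 80 - 20 = 60)
C*(-4331) = 60*(-4331) = -259860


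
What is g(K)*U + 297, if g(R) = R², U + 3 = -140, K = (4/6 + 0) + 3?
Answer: -14630/9 ≈ -1625.6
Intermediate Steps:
K = 11/3 (K = (4*(⅙) + 0) + 3 = (⅔ + 0) + 3 = ⅔ + 3 = 11/3 ≈ 3.6667)
U = -143 (U = -3 - 140 = -143)
g(K)*U + 297 = (11/3)²*(-143) + 297 = (121/9)*(-143) + 297 = -17303/9 + 297 = -14630/9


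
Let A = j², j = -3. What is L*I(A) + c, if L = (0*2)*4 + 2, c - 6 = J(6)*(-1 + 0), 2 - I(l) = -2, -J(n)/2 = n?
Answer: 26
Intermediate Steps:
J(n) = -2*n
A = 9 (A = (-3)² = 9)
I(l) = 4 (I(l) = 2 - 1*(-2) = 2 + 2 = 4)
c = 18 (c = 6 + (-2*6)*(-1 + 0) = 6 - 12*(-1) = 6 + 12 = 18)
L = 2 (L = 0*4 + 2 = 0 + 2 = 2)
L*I(A) + c = 2*4 + 18 = 8 + 18 = 26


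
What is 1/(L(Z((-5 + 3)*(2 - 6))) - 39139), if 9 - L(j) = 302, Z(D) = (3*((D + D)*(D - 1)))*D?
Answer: -1/39432 ≈ -2.5360e-5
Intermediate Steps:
Z(D) = 6*D**2*(-1 + D) (Z(D) = (3*((2*D)*(-1 + D)))*D = (3*(2*D*(-1 + D)))*D = (6*D*(-1 + D))*D = 6*D**2*(-1 + D))
L(j) = -293 (L(j) = 9 - 1*302 = 9 - 302 = -293)
1/(L(Z((-5 + 3)*(2 - 6))) - 39139) = 1/(-293 - 39139) = 1/(-39432) = -1/39432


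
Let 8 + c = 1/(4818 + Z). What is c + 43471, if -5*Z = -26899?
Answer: 2216134912/50989 ≈ 43463.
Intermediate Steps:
Z = 26899/5 (Z = -⅕*(-26899) = 26899/5 ≈ 5379.8)
c = -407907/50989 (c = -8 + 1/(4818 + 26899/5) = -8 + 1/(50989/5) = -8 + 5/50989 = -407907/50989 ≈ -7.9999)
c + 43471 = -407907/50989 + 43471 = 2216134912/50989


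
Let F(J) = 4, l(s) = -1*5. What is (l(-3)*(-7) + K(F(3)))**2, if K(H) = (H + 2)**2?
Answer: 5041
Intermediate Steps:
l(s) = -5
K(H) = (2 + H)**2
(l(-3)*(-7) + K(F(3)))**2 = (-5*(-7) + (2 + 4)**2)**2 = (35 + 6**2)**2 = (35 + 36)**2 = 71**2 = 5041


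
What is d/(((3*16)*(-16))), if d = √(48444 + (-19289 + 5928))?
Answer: -√35083/768 ≈ -0.24389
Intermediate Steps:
d = √35083 (d = √(48444 - 13361) = √35083 ≈ 187.30)
d/(((3*16)*(-16))) = √35083/(((3*16)*(-16))) = √35083/((48*(-16))) = √35083/(-768) = √35083*(-1/768) = -√35083/768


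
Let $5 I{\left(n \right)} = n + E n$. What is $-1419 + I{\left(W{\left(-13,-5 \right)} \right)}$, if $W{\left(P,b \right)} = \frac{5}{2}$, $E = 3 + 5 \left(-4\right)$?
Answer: $-1427$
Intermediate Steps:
$E = -17$ ($E = 3 - 20 = -17$)
$W{\left(P,b \right)} = \frac{5}{2}$ ($W{\left(P,b \right)} = 5 \cdot \frac{1}{2} = \frac{5}{2}$)
$I{\left(n \right)} = - \frac{16 n}{5}$ ($I{\left(n \right)} = \frac{n - 17 n}{5} = \frac{\left(-16\right) n}{5} = - \frac{16 n}{5}$)
$-1419 + I{\left(W{\left(-13,-5 \right)} \right)} = -1419 - 8 = -1427$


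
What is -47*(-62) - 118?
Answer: 2796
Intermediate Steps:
-47*(-62) - 118 = 2914 - 118 = 2796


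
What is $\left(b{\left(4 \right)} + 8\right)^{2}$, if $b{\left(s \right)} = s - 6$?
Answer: $36$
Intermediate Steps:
$b{\left(s \right)} = -6 + s$ ($b{\left(s \right)} = s - 6 = -6 + s$)
$\left(b{\left(4 \right)} + 8\right)^{2} = \left(\left(-6 + 4\right) + 8\right)^{2} = \left(-2 + 8\right)^{2} = 6^{2} = 36$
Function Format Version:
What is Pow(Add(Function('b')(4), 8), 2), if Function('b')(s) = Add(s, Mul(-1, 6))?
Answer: 36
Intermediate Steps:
Function('b')(s) = Add(-6, s) (Function('b')(s) = Add(s, -6) = Add(-6, s))
Pow(Add(Function('b')(4), 8), 2) = Pow(Add(Add(-6, 4), 8), 2) = Pow(Add(-2, 8), 2) = Pow(6, 2) = 36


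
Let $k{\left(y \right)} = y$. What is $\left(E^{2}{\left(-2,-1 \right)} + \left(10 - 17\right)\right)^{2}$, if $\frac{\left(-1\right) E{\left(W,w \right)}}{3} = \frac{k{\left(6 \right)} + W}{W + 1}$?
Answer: $18769$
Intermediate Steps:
$E{\left(W,w \right)} = - \frac{3 \left(6 + W\right)}{1 + W}$ ($E{\left(W,w \right)} = - 3 \frac{6 + W}{W + 1} = - 3 \frac{6 + W}{1 + W} = - \frac{3 \left(6 + W\right)}{1 + W}$)
$\left(E^{2}{\left(-2,-1 \right)} + \left(10 - 17\right)\right)^{2} = \left(\left(\frac{3 \left(-6 - -2\right)}{1 - 2}\right)^{2} + \left(10 - 17\right)\right)^{2} = \left(\left(\frac{3 \left(-6 + 2\right)}{-1}\right)^{2} + \left(10 - 17\right)\right)^{2} = \left(\left(3 \left(-1\right) \left(-4\right)\right)^{2} - 7\right)^{2} = \left(12^{2} - 7\right)^{2} = \left(144 - 7\right)^{2} = 137^{2} = 18769$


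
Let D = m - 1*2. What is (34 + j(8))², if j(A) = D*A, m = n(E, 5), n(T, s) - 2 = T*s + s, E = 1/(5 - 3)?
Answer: 8836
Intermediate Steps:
E = ½ (E = 1/2 = ½ ≈ 0.50000)
n(T, s) = 2 + s + T*s (n(T, s) = 2 + (T*s + s) = 2 + (s + T*s) = 2 + s + T*s)
m = 19/2 (m = 2 + 5 + (½)*5 = 2 + 5 + 5/2 = 19/2 ≈ 9.5000)
D = 15/2 (D = 19/2 - 1*2 = 19/2 - 2 = 15/2 ≈ 7.5000)
j(A) = 15*A/2
(34 + j(8))² = (34 + (15/2)*8)² = (34 + 60)² = 94² = 8836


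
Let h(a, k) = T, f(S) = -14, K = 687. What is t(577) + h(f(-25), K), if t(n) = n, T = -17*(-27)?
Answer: 1036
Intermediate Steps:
T = 459
h(a, k) = 459
t(577) + h(f(-25), K) = 577 + 459 = 1036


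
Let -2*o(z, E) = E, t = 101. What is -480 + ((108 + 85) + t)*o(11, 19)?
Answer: -3273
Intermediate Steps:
o(z, E) = -E/2
-480 + ((108 + 85) + t)*o(11, 19) = -480 + ((108 + 85) + 101)*(-½*19) = -480 + (193 + 101)*(-19/2) = -480 + 294*(-19/2) = -480 - 2793 = -3273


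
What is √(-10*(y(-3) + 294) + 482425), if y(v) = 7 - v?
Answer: 3*√53265 ≈ 692.38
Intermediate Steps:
√(-10*(y(-3) + 294) + 482425) = √(-10*((7 - 1*(-3)) + 294) + 482425) = √(-10*((7 + 3) + 294) + 482425) = √(-10*(10 + 294) + 482425) = √(-10*304 + 482425) = √(-3040 + 482425) = √479385 = 3*√53265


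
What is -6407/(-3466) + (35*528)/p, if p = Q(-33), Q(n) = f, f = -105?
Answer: -603609/3466 ≈ -174.15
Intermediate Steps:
Q(n) = -105
p = -105
-6407/(-3466) + (35*528)/p = -6407/(-3466) + (35*528)/(-105) = -6407*(-1/3466) + 18480*(-1/105) = 6407/3466 - 176 = -603609/3466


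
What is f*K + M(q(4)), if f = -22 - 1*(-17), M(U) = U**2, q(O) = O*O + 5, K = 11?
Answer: 386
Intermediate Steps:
q(O) = 5 + O**2 (q(O) = O**2 + 5 = 5 + O**2)
f = -5 (f = -22 + 17 = -5)
f*K + M(q(4)) = -5*11 + (5 + 4**2)**2 = -55 + (5 + 16)**2 = -55 + 21**2 = -55 + 441 = 386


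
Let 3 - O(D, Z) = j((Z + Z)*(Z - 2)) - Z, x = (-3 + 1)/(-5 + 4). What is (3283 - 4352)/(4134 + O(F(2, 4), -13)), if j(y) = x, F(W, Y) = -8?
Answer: -1069/4122 ≈ -0.25934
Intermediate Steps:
x = 2 (x = -2/(-1) = -2*(-1) = 2)
j(y) = 2
O(D, Z) = 1 + Z (O(D, Z) = 3 - (2 - Z) = 3 + (-2 + Z) = 1 + Z)
(3283 - 4352)/(4134 + O(F(2, 4), -13)) = (3283 - 4352)/(4134 + (1 - 13)) = -1069/(4134 - 12) = -1069/4122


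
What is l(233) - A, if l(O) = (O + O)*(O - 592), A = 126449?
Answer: -293743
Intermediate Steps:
l(O) = 2*O*(-592 + O) (l(O) = (2*O)*(-592 + O) = 2*O*(-592 + O))
l(233) - A = 2*233*(-592 + 233) - 1*126449 = 2*233*(-359) - 126449 = -167294 - 126449 = -293743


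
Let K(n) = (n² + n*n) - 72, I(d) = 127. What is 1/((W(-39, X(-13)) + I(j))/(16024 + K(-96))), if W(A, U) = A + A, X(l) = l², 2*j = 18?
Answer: 4912/7 ≈ 701.71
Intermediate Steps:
j = 9 (j = (½)*18 = 9)
K(n) = -72 + 2*n² (K(n) = (n² + n²) - 72 = 2*n² - 72 = -72 + 2*n²)
W(A, U) = 2*A
1/((W(-39, X(-13)) + I(j))/(16024 + K(-96))) = 1/((2*(-39) + 127)/(16024 + (-72 + 2*(-96)²))) = 1/((-78 + 127)/(16024 + (-72 + 2*9216))) = 1/(49/(16024 + (-72 + 18432))) = 1/(49/(16024 + 18360)) = 1/(49/34384) = 1/(49*(1/34384)) = 1/(7/4912) = 4912/7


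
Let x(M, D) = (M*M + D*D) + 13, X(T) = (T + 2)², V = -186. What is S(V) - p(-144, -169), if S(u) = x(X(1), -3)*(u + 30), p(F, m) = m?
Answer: -15899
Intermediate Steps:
X(T) = (2 + T)²
x(M, D) = 13 + D² + M² (x(M, D) = (M² + D²) + 13 = (D² + M²) + 13 = 13 + D² + M²)
S(u) = 3090 + 103*u (S(u) = (13 + (-3)² + ((2 + 1)²)²)*(u + 30) = (13 + 9 + (3²)²)*(30 + u) = (13 + 9 + 9²)*(30 + u) = (13 + 9 + 81)*(30 + u) = 103*(30 + u) = 3090 + 103*u)
S(V) - p(-144, -169) = (3090 + 103*(-186)) - 1*(-169) = (3090 - 19158) + 169 = -16068 + 169 = -15899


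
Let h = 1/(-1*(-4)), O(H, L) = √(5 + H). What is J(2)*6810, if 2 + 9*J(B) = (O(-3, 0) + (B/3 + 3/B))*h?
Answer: -39725/36 + 1135*√2/6 ≈ -835.95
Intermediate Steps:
h = ¼ (h = 1/4 = ¼ ≈ 0.25000)
J(B) = -2/9 + 1/(12*B) + √2/36 + B/108 (J(B) = -2/9 + ((√(5 - 3) + (B/3 + 3/B))*(¼))/9 = -2/9 + ((√2 + (B*(⅓) + 3/B))*(¼))/9 = -2/9 + ((√2 + (B/3 + 3/B))*(¼))/9 = -2/9 + ((√2 + (3/B + B/3))*(¼))/9 = -2/9 + ((√2 + 3/B + B/3)*(¼))/9 = -2/9 + (√2/4 + B/12 + 3/(4*B))/9 = -2/9 + (1/(12*B) + √2/36 + B/108) = -2/9 + 1/(12*B) + √2/36 + B/108)
J(2)*6810 = ((1/108)*(9 + 2*(-24 + 2 + 3*√2))/2)*6810 = ((1/108)*(½)*(9 + 2*(-22 + 3*√2)))*6810 = ((1/108)*(½)*(9 + (-44 + 6*√2)))*6810 = ((1/108)*(½)*(-35 + 6*√2))*6810 = (-35/216 + √2/36)*6810 = -39725/36 + 1135*√2/6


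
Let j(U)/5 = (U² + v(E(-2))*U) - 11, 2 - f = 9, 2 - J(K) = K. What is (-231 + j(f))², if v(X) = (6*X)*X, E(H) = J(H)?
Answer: 11566801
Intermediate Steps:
J(K) = 2 - K
E(H) = 2 - H
f = -7 (f = 2 - 1*9 = 2 - 9 = -7)
v(X) = 6*X²
j(U) = -55 + 5*U² + 480*U (j(U) = 5*((U² + (6*(2 - 1*(-2))²)*U) - 11) = 5*((U² + (6*(2 + 2)²)*U) - 11) = 5*((U² + (6*4²)*U) - 11) = 5*((U² + (6*16)*U) - 11) = 5*((U² + 96*U) - 11) = 5*(-11 + U² + 96*U) = -55 + 5*U² + 480*U)
(-231 + j(f))² = (-231 + (-55 + 5*(-7)² + 480*(-7)))² = (-231 + (-55 + 5*49 - 3360))² = (-231 + (-55 + 245 - 3360))² = (-231 - 3170)² = (-3401)² = 11566801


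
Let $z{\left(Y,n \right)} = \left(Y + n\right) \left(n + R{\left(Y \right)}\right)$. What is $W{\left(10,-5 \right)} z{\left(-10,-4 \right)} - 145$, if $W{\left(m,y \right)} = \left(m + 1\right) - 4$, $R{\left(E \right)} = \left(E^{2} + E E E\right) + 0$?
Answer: $88447$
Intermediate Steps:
$R{\left(E \right)} = E^{2} + E^{3}$ ($R{\left(E \right)} = \left(E^{2} + E^{2} E\right) + 0 = \left(E^{2} + E^{3}\right) + 0 = E^{2} + E^{3}$)
$z{\left(Y,n \right)} = \left(Y + n\right) \left(n + Y^{2} \left(1 + Y\right)\right)$
$W{\left(m,y \right)} = -3 + m$ ($W{\left(m,y \right)} = \left(1 + m\right) - 4 = -3 + m$)
$W{\left(10,-5 \right)} z{\left(-10,-4 \right)} - 145 = \left(-3 + 10\right) \left(\left(-4\right)^{2} - -40 + \left(-10\right)^{3} \left(1 - 10\right) - 4 \left(-10\right)^{2} \left(1 - 10\right)\right) - 145 = 7 \left(16 + 40 - -9000 - 400 \left(-9\right)\right) - 145 = 7 \left(16 + 40 + 9000 + 3600\right) - 145 = 7 \cdot 12656 - 145 = 88592 - 145 = 88447$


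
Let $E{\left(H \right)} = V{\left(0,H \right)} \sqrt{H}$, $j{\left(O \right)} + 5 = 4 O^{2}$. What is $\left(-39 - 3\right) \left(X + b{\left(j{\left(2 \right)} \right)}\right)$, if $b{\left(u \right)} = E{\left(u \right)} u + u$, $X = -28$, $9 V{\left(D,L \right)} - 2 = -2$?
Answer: $714$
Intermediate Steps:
$V{\left(D,L \right)} = 0$ ($V{\left(D,L \right)} = \frac{2}{9} + \frac{1}{9} \left(-2\right) = \frac{2}{9} - \frac{2}{9} = 0$)
$j{\left(O \right)} = -5 + 4 O^{2}$
$E{\left(H \right)} = 0$ ($E{\left(H \right)} = 0 \sqrt{H} = 0$)
$b{\left(u \right)} = u$ ($b{\left(u \right)} = 0 u + u = 0 + u = u$)
$\left(-39 - 3\right) \left(X + b{\left(j{\left(2 \right)} \right)}\right) = \left(-39 - 3\right) \left(-28 - \left(5 - 4 \cdot 2^{2}\right)\right) = - 42 \left(-28 + \left(-5 + 4 \cdot 4\right)\right) = - 42 \left(-28 + \left(-5 + 16\right)\right) = - 42 \left(-28 + 11\right) = \left(-42\right) \left(-17\right) = 714$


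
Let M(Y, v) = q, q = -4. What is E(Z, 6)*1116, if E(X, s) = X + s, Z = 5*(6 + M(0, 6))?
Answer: 17856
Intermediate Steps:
M(Y, v) = -4
Z = 10 (Z = 5*(6 - 4) = 5*2 = 10)
E(Z, 6)*1116 = (10 + 6)*1116 = 16*1116 = 17856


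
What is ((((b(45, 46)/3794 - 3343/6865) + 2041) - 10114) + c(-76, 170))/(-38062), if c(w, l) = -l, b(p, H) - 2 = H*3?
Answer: 7668119074/35405557865 ≈ 0.21658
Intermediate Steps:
b(p, H) = 2 + 3*H (b(p, H) = 2 + H*3 = 2 + 3*H)
((((b(45, 46)/3794 - 3343/6865) + 2041) - 10114) + c(-76, 170))/(-38062) = (((((2 + 3*46)/3794 - 3343/6865) + 2041) - 10114) - 1*170)/(-38062) = (((((2 + 138)*(1/3794) - 3343*1/6865) + 2041) - 10114) - 170)*(-1/38062) = ((((140*(1/3794) - 3343/6865) + 2041) - 10114) - 170)*(-1/38062) = ((((10/271 - 3343/6865) + 2041) - 10114) - 170)*(-1/38062) = (((-837303/1860415 + 2041) - 10114) - 170)*(-1/38062) = ((3796269712/1860415 - 10114) - 170)*(-1/38062) = (-15019967598/1860415 - 170)*(-1/38062) = -15336238148/1860415*(-1/38062) = 7668119074/35405557865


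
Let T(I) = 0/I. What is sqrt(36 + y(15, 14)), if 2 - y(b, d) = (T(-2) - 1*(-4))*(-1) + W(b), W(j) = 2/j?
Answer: 2*sqrt(2355)/15 ≈ 6.4704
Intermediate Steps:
T(I) = 0
y(b, d) = 6 - 2/b (y(b, d) = 2 - ((0 - 1*(-4))*(-1) + 2/b) = 2 - ((0 + 4)*(-1) + 2/b) = 2 - (4*(-1) + 2/b) = 2 - (-4 + 2/b) = 2 + (4 - 2/b) = 6 - 2/b)
sqrt(36 + y(15, 14)) = sqrt(36 + (6 - 2/15)) = sqrt(36 + 88/15) = sqrt(628/15) = 2*sqrt(2355)/15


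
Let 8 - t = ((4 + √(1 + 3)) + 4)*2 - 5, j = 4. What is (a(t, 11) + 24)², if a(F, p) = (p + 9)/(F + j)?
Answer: 2704/9 ≈ 300.44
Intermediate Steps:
t = -7 (t = 8 - (((4 + √(1 + 3)) + 4)*2 - 5) = 8 - (((4 + √4) + 4)*2 - 5) = 8 - (((4 + 2) + 4)*2 - 5) = 8 - ((6 + 4)*2 - 5) = 8 - (10*2 - 5) = 8 - (20 - 5) = 8 - 1*15 = 8 - 15 = -7)
a(F, p) = (9 + p)/(4 + F) (a(F, p) = (p + 9)/(F + 4) = (9 + p)/(4 + F))
(a(t, 11) + 24)² = ((9 + 11)/(4 - 7) + 24)² = (20/(-3) + 24)² = (-⅓*20 + 24)² = (-20/3 + 24)² = (52/3)² = 2704/9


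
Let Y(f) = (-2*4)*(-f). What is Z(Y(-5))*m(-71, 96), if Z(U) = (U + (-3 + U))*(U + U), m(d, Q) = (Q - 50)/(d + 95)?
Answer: 38180/3 ≈ 12727.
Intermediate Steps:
Y(f) = 8*f (Y(f) = -(-8)*f = 8*f)
m(d, Q) = (-50 + Q)/(95 + d)
Z(U) = 2*U*(-3 + 2*U) (Z(U) = (-3 + 2*U)*(2*U) = 2*U*(-3 + 2*U))
Z(Y(-5))*m(-71, 96) = (2*(8*(-5))*(-3 + 2*(8*(-5))))*((-50 + 96)/(95 - 71)) = (2*(-40)*(-3 + 2*(-40)))*(46/24) = (2*(-40)*(-3 - 80))*((1/24)*46) = (2*(-40)*(-83))*(23/12) = 6640*(23/12) = 38180/3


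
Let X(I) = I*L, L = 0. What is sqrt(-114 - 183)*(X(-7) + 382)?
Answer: 1146*I*sqrt(33) ≈ 6583.3*I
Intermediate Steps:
X(I) = 0 (X(I) = I*0 = 0)
sqrt(-114 - 183)*(X(-7) + 382) = sqrt(-114 - 183)*(0 + 382) = sqrt(-297)*382 = (3*I*sqrt(33))*382 = 1146*I*sqrt(33)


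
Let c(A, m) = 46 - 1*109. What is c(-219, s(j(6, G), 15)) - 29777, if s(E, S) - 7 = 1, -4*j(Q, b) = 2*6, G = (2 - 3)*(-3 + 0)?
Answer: -29840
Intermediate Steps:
G = 3 (G = -1*(-3) = 3)
j(Q, b) = -3 (j(Q, b) = -6/2 = -1/4*12 = -3)
s(E, S) = 8 (s(E, S) = 7 + 1 = 8)
c(A, m) = -63 (c(A, m) = 46 - 109 = -63)
c(-219, s(j(6, G), 15)) - 29777 = -63 - 29777 = -29840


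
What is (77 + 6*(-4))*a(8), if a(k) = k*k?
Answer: 3392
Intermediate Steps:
a(k) = k²
(77 + 6*(-4))*a(8) = (77 + 6*(-4))*8² = (77 - 24)*64 = 53*64 = 3392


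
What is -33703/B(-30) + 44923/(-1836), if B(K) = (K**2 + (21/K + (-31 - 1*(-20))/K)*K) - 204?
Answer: -46797173/648108 ≈ -72.206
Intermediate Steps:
B(K) = -194 + K**2 (B(K) = (K**2 + (21/K + (-31 + 20)/K)*K) - 204 = (K**2 + (21/K - 11/K)*K) - 204 = (K**2 + (10/K)*K) - 204 = (K**2 + 10) - 204 = (10 + K**2) - 204 = -194 + K**2)
-33703/B(-30) + 44923/(-1836) = -33703/(-194 + (-30)**2) + 44923/(-1836) = -33703/(-194 + 900) + 44923*(-1/1836) = -33703/706 - 44923/1836 = -46797173/648108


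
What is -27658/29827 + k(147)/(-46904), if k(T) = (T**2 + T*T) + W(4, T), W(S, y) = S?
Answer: -1293226713/699502804 ≈ -1.8488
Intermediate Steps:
k(T) = 4 + 2*T**2 (k(T) = (T**2 + T*T) + 4 = (T**2 + T**2) + 4 = 2*T**2 + 4 = 4 + 2*T**2)
-27658/29827 + k(147)/(-46904) = -27658/29827 + (4 + 2*147**2)/(-46904) = -27658*1/29827 + (4 + 2*21609)*(-1/46904) = -27658/29827 + (4 + 43218)*(-1/46904) = -27658/29827 + 43222*(-1/46904) = -27658/29827 - 21611/23452 = -1293226713/699502804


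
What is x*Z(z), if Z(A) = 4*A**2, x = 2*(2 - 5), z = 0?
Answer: 0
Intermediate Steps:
x = -6 (x = 2*(-3) = -6)
x*Z(z) = -24*0**2 = -24*0 = -6*0 = 0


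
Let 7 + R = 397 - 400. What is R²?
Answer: 100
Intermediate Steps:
R = -10 (R = -7 + (397 - 400) = -7 - 3 = -10)
R² = (-10)² = 100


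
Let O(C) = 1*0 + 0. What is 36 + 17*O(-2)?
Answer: 36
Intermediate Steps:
O(C) = 0 (O(C) = 0 + 0 = 0)
36 + 17*O(-2) = 36 + 17*0 = 36 + 0 = 36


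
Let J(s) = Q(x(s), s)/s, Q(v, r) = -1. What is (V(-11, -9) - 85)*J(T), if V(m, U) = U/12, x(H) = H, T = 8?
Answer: 343/32 ≈ 10.719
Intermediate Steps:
J(s) = -1/s
V(m, U) = U/12 (V(m, U) = U*(1/12) = U/12)
(V(-11, -9) - 85)*J(T) = ((1/12)*(-9) - 85)*(-1/8) = (-3/4 - 85)*(-1*1/8) = -343/4*(-1/8) = 343/32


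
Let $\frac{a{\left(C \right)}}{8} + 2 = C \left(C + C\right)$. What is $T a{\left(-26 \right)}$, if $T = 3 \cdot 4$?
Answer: $129600$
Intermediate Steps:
$a{\left(C \right)} = -16 + 16 C^{2}$ ($a{\left(C \right)} = -16 + 8 C \left(C + C\right) = -16 + 8 C 2 C = -16 + 8 \cdot 2 C^{2} = -16 + 16 C^{2}$)
$T = 12$
$T a{\left(-26 \right)} = 12 \left(-16 + 16 \left(-26\right)^{2}\right) = 12 \left(-16 + 16 \cdot 676\right) = 12 \left(-16 + 10816\right) = 12 \cdot 10800 = 129600$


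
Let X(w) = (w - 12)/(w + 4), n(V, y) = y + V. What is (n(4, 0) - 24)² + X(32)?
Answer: 3605/9 ≈ 400.56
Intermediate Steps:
n(V, y) = V + y
X(w) = (-12 + w)/(4 + w)
(n(4, 0) - 24)² + X(32) = ((4 + 0) - 24)² + (-12 + 32)/(4 + 32) = (4 - 24)² + 20/36 = (-20)² + (1/36)*20 = 400 + 5/9 = 3605/9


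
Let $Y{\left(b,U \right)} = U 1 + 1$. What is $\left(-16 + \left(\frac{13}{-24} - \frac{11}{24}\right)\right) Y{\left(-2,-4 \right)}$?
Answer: $51$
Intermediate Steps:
$Y{\left(b,U \right)} = 1 + U$ ($Y{\left(b,U \right)} = U + 1 = 1 + U$)
$\left(-16 + \left(\frac{13}{-24} - \frac{11}{24}\right)\right) Y{\left(-2,-4 \right)} = \left(-16 + \left(\frac{13}{-24} - \frac{11}{24}\right)\right) \left(1 - 4\right) = \left(-16 + \left(13 \left(- \frac{1}{24}\right) - \frac{11}{24}\right)\right) \left(-3\right) = \left(-16 - 1\right) \left(-3\right) = \left(-17\right) \left(-3\right) = 51$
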